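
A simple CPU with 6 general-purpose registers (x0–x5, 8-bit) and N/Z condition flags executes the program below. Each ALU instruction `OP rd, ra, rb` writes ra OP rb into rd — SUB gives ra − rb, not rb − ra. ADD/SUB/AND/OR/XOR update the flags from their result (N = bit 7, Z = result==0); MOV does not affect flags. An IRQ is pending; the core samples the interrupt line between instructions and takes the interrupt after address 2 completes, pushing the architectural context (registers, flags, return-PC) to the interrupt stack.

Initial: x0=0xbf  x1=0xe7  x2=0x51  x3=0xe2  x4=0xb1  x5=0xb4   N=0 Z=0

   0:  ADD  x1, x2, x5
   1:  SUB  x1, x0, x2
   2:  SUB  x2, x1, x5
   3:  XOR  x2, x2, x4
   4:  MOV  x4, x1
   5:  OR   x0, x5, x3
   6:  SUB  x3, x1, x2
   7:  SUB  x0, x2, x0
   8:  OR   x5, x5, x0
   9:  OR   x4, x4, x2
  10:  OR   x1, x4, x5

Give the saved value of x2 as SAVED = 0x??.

after  0: x0=0xbf x1=0x05 x2=0x51 x3=0xe2 x4=0xb1 x5=0xb4  N=0 Z=0
after  1: x0=0xbf x1=0x6e x2=0x51 x3=0xe2 x4=0xb1 x5=0xb4  N=0 Z=0
after  2: x0=0xbf x1=0x6e x2=0xba x3=0xe2 x4=0xb1 x5=0xb4  N=1 Z=0
-- IRQ taken; context saved, return-PC = 3 --

SAVED = 0xba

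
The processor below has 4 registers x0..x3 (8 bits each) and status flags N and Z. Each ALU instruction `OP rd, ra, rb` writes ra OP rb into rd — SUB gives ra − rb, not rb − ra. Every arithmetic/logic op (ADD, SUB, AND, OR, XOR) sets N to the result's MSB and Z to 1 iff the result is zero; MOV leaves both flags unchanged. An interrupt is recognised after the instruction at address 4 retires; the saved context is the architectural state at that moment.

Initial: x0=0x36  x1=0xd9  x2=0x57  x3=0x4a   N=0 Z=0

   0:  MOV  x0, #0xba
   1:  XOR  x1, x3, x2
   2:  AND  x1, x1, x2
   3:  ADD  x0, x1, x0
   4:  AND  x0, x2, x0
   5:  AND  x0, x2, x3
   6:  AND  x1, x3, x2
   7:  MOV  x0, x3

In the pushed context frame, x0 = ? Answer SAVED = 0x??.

SAVED = 0x47

after  0: x0=0xba x1=0xd9 x2=0x57 x3=0x4a  N=0 Z=0
after  1: x0=0xba x1=0x1d x2=0x57 x3=0x4a  N=0 Z=0
after  2: x0=0xba x1=0x15 x2=0x57 x3=0x4a  N=0 Z=0
after  3: x0=0xcf x1=0x15 x2=0x57 x3=0x4a  N=1 Z=0
after  4: x0=0x47 x1=0x15 x2=0x57 x3=0x4a  N=0 Z=0
-- IRQ taken; context saved, return-PC = 5 --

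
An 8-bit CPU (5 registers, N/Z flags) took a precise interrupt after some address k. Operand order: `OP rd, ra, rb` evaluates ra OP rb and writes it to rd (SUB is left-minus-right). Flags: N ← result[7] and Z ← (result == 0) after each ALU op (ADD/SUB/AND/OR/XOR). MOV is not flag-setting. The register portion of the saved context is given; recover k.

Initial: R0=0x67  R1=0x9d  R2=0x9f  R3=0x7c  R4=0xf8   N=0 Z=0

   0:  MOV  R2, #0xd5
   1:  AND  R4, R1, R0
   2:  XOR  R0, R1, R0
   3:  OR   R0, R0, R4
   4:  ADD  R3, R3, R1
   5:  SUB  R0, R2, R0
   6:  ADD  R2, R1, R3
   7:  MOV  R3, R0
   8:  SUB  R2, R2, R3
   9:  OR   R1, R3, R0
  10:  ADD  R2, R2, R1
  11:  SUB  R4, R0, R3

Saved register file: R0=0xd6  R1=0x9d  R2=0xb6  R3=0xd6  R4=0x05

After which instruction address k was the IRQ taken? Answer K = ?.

after  0: R0=0x67 R1=0x9d R2=0xd5 R3=0x7c R4=0xf8  N=0 Z=0
after  1: R0=0x67 R1=0x9d R2=0xd5 R3=0x7c R4=0x05  N=0 Z=0
after  2: R0=0xfa R1=0x9d R2=0xd5 R3=0x7c R4=0x05  N=1 Z=0
after  3: R0=0xff R1=0x9d R2=0xd5 R3=0x7c R4=0x05  N=1 Z=0
after  4: R0=0xff R1=0x9d R2=0xd5 R3=0x19 R4=0x05  N=0 Z=0
after  5: R0=0xd6 R1=0x9d R2=0xd5 R3=0x19 R4=0x05  N=1 Z=0
after  6: R0=0xd6 R1=0x9d R2=0xb6 R3=0x19 R4=0x05  N=1 Z=0
after  7: R0=0xd6 R1=0x9d R2=0xb6 R3=0xd6 R4=0x05  N=1 Z=0
-- IRQ taken; context saved, return-PC = 8 --

K = 7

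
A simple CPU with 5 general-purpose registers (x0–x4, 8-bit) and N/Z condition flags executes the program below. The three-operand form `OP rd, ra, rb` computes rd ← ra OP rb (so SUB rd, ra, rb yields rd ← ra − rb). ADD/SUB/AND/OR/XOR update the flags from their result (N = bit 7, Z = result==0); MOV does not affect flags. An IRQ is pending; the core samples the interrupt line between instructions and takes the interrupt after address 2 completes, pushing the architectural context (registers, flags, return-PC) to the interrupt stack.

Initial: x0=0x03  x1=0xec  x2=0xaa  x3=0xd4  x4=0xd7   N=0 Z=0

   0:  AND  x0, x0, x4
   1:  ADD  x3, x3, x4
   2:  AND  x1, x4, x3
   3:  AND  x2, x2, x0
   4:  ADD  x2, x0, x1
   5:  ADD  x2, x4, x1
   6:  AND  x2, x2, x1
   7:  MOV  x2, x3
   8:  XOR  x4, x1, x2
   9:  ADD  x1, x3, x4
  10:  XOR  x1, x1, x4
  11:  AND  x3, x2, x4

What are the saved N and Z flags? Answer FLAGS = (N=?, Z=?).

FLAGS = (N=1, Z=0)

after  0: x0=0x03 x1=0xec x2=0xaa x3=0xd4 x4=0xd7  N=0 Z=0
after  1: x0=0x03 x1=0xec x2=0xaa x3=0xab x4=0xd7  N=1 Z=0
after  2: x0=0x03 x1=0x83 x2=0xaa x3=0xab x4=0xd7  N=1 Z=0
-- IRQ taken; context saved, return-PC = 3 --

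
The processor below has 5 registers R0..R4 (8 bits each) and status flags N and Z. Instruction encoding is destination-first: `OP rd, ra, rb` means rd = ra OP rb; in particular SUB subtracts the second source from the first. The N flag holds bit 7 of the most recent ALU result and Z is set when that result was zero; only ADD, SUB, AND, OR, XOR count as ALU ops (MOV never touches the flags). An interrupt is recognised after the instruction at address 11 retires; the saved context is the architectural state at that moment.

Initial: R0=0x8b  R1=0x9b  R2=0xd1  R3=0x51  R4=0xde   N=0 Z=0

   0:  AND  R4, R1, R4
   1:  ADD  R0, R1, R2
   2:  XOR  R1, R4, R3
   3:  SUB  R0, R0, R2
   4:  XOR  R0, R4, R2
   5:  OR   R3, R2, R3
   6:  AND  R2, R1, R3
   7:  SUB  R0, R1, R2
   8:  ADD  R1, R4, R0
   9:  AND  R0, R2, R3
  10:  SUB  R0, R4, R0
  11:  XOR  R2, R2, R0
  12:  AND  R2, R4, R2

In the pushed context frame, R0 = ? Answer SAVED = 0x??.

SAVED = 0xd9

after  0: R0=0x8b R1=0x9b R2=0xd1 R3=0x51 R4=0x9a  N=1 Z=0
after  1: R0=0x6c R1=0x9b R2=0xd1 R3=0x51 R4=0x9a  N=0 Z=0
after  2: R0=0x6c R1=0xcb R2=0xd1 R3=0x51 R4=0x9a  N=1 Z=0
after  3: R0=0x9b R1=0xcb R2=0xd1 R3=0x51 R4=0x9a  N=1 Z=0
after  4: R0=0x4b R1=0xcb R2=0xd1 R3=0x51 R4=0x9a  N=0 Z=0
after  5: R0=0x4b R1=0xcb R2=0xd1 R3=0xd1 R4=0x9a  N=1 Z=0
after  6: R0=0x4b R1=0xcb R2=0xc1 R3=0xd1 R4=0x9a  N=1 Z=0
after  7: R0=0x0a R1=0xcb R2=0xc1 R3=0xd1 R4=0x9a  N=0 Z=0
after  8: R0=0x0a R1=0xa4 R2=0xc1 R3=0xd1 R4=0x9a  N=1 Z=0
after  9: R0=0xc1 R1=0xa4 R2=0xc1 R3=0xd1 R4=0x9a  N=1 Z=0
after 10: R0=0xd9 R1=0xa4 R2=0xc1 R3=0xd1 R4=0x9a  N=1 Z=0
after 11: R0=0xd9 R1=0xa4 R2=0x18 R3=0xd1 R4=0x9a  N=0 Z=0
-- IRQ taken; context saved, return-PC = 12 --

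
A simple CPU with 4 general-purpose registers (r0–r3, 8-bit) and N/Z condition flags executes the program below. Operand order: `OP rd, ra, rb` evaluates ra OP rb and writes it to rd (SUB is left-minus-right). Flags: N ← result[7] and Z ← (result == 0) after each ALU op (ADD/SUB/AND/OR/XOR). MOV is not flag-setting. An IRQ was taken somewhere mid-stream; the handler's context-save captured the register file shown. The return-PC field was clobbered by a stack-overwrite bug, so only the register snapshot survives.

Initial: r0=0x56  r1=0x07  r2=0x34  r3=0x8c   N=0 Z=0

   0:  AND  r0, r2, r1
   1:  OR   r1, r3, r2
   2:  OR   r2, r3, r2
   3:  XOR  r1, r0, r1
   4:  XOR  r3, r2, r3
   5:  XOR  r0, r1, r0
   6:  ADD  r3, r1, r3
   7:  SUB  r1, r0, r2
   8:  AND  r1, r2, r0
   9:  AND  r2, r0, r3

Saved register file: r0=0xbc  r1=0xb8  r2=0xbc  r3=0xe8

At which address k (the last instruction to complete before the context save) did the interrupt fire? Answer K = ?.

after  0: r0=0x04 r1=0x07 r2=0x34 r3=0x8c  N=0 Z=0
after  1: r0=0x04 r1=0xbc r2=0x34 r3=0x8c  N=1 Z=0
after  2: r0=0x04 r1=0xbc r2=0xbc r3=0x8c  N=1 Z=0
after  3: r0=0x04 r1=0xb8 r2=0xbc r3=0x8c  N=1 Z=0
after  4: r0=0x04 r1=0xb8 r2=0xbc r3=0x30  N=0 Z=0
after  5: r0=0xbc r1=0xb8 r2=0xbc r3=0x30  N=1 Z=0
after  6: r0=0xbc r1=0xb8 r2=0xbc r3=0xe8  N=1 Z=0
-- IRQ taken; context saved, return-PC = 7 --

K = 6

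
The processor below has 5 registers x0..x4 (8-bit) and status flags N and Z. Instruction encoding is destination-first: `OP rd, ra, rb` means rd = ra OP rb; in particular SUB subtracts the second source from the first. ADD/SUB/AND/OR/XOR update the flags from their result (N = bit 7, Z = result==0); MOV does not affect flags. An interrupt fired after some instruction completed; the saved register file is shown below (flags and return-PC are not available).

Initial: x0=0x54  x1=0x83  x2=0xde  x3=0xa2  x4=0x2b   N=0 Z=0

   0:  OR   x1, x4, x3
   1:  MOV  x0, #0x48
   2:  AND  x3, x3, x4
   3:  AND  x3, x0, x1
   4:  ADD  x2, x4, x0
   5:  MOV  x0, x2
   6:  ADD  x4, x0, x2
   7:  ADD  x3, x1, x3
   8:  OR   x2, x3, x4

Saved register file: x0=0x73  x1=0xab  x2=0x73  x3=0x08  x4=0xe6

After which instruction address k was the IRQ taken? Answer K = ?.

after  0: x0=0x54 x1=0xab x2=0xde x3=0xa2 x4=0x2b  N=1 Z=0
after  1: x0=0x48 x1=0xab x2=0xde x3=0xa2 x4=0x2b  N=1 Z=0
after  2: x0=0x48 x1=0xab x2=0xde x3=0x22 x4=0x2b  N=0 Z=0
after  3: x0=0x48 x1=0xab x2=0xde x3=0x08 x4=0x2b  N=0 Z=0
after  4: x0=0x48 x1=0xab x2=0x73 x3=0x08 x4=0x2b  N=0 Z=0
after  5: x0=0x73 x1=0xab x2=0x73 x3=0x08 x4=0x2b  N=0 Z=0
after  6: x0=0x73 x1=0xab x2=0x73 x3=0x08 x4=0xe6  N=1 Z=0
-- IRQ taken; context saved, return-PC = 7 --

K = 6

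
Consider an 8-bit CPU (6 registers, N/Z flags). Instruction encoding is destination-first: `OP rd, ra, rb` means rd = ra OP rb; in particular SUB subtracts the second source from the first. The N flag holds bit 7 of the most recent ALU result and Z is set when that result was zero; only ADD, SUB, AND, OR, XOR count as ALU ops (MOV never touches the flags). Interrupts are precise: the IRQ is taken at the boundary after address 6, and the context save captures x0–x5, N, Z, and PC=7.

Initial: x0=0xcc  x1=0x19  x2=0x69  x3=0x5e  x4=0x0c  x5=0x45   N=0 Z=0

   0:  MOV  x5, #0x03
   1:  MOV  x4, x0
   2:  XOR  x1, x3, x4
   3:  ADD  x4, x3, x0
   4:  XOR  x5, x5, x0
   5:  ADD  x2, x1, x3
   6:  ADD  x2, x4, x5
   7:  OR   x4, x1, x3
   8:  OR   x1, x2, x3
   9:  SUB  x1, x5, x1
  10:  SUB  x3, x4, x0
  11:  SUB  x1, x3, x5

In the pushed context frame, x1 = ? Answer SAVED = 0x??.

SAVED = 0x92

after  0: x0=0xcc x1=0x19 x2=0x69 x3=0x5e x4=0x0c x5=0x03  N=0 Z=0
after  1: x0=0xcc x1=0x19 x2=0x69 x3=0x5e x4=0xcc x5=0x03  N=0 Z=0
after  2: x0=0xcc x1=0x92 x2=0x69 x3=0x5e x4=0xcc x5=0x03  N=1 Z=0
after  3: x0=0xcc x1=0x92 x2=0x69 x3=0x5e x4=0x2a x5=0x03  N=0 Z=0
after  4: x0=0xcc x1=0x92 x2=0x69 x3=0x5e x4=0x2a x5=0xcf  N=1 Z=0
after  5: x0=0xcc x1=0x92 x2=0xf0 x3=0x5e x4=0x2a x5=0xcf  N=1 Z=0
after  6: x0=0xcc x1=0x92 x2=0xf9 x3=0x5e x4=0x2a x5=0xcf  N=1 Z=0
-- IRQ taken; context saved, return-PC = 7 --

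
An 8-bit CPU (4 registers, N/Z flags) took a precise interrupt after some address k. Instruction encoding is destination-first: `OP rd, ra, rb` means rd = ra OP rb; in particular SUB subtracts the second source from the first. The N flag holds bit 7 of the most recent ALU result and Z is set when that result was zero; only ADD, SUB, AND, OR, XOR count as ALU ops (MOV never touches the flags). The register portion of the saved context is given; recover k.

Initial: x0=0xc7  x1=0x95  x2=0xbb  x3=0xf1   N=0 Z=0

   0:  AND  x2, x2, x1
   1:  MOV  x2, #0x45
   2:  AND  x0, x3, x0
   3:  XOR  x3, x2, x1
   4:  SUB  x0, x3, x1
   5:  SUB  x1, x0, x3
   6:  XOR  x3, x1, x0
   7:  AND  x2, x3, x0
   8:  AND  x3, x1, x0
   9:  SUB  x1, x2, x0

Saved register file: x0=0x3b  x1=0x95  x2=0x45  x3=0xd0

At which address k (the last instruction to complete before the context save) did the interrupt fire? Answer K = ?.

K = 4

after  0: x0=0xc7 x1=0x95 x2=0x91 x3=0xf1  N=1 Z=0
after  1: x0=0xc7 x1=0x95 x2=0x45 x3=0xf1  N=1 Z=0
after  2: x0=0xc1 x1=0x95 x2=0x45 x3=0xf1  N=1 Z=0
after  3: x0=0xc1 x1=0x95 x2=0x45 x3=0xd0  N=1 Z=0
after  4: x0=0x3b x1=0x95 x2=0x45 x3=0xd0  N=0 Z=0
-- IRQ taken; context saved, return-PC = 5 --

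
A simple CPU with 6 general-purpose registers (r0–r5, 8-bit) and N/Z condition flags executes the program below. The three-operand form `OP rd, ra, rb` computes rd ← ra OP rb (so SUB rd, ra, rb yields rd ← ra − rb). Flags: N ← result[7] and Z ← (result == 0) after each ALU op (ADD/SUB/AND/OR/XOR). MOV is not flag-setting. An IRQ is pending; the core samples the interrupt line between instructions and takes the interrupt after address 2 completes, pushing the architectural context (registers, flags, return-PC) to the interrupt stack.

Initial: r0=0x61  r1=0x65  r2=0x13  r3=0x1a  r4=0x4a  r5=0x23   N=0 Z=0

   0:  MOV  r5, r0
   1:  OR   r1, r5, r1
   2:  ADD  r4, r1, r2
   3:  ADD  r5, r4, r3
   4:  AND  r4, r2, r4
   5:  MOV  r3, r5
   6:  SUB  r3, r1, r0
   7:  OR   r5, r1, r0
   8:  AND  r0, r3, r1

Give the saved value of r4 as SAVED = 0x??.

after  0: r0=0x61 r1=0x65 r2=0x13 r3=0x1a r4=0x4a r5=0x61  N=0 Z=0
after  1: r0=0x61 r1=0x65 r2=0x13 r3=0x1a r4=0x4a r5=0x61  N=0 Z=0
after  2: r0=0x61 r1=0x65 r2=0x13 r3=0x1a r4=0x78 r5=0x61  N=0 Z=0
-- IRQ taken; context saved, return-PC = 3 --

SAVED = 0x78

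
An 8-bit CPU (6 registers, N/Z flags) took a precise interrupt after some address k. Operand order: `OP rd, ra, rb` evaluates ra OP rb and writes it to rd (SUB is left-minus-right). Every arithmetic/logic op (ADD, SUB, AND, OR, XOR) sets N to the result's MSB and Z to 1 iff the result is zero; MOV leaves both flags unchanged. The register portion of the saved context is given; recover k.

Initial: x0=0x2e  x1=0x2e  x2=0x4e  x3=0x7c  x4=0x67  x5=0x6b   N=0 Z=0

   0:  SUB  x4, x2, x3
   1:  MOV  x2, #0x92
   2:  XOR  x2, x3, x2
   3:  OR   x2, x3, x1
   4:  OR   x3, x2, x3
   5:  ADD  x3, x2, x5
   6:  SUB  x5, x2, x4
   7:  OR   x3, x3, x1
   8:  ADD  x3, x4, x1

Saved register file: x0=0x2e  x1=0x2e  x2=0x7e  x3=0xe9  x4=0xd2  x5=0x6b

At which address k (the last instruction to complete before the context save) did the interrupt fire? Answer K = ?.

after  0: x0=0x2e x1=0x2e x2=0x4e x3=0x7c x4=0xd2 x5=0x6b  N=1 Z=0
after  1: x0=0x2e x1=0x2e x2=0x92 x3=0x7c x4=0xd2 x5=0x6b  N=1 Z=0
after  2: x0=0x2e x1=0x2e x2=0xee x3=0x7c x4=0xd2 x5=0x6b  N=1 Z=0
after  3: x0=0x2e x1=0x2e x2=0x7e x3=0x7c x4=0xd2 x5=0x6b  N=0 Z=0
after  4: x0=0x2e x1=0x2e x2=0x7e x3=0x7e x4=0xd2 x5=0x6b  N=0 Z=0
after  5: x0=0x2e x1=0x2e x2=0x7e x3=0xe9 x4=0xd2 x5=0x6b  N=1 Z=0
-- IRQ taken; context saved, return-PC = 6 --

K = 5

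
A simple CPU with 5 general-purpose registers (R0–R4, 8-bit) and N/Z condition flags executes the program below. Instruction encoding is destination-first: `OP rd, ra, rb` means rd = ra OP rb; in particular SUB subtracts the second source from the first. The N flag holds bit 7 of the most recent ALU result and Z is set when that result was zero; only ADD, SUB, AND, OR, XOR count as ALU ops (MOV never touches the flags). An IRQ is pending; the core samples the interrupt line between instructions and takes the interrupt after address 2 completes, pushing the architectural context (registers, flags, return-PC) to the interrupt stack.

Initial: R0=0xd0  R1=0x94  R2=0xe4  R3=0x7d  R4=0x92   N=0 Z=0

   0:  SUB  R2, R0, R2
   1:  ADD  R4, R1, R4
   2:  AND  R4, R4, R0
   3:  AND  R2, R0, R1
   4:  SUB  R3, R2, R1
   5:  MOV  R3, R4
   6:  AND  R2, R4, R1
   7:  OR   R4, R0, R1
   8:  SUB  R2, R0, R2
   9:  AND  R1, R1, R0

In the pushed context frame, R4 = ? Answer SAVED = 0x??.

after  0: R0=0xd0 R1=0x94 R2=0xec R3=0x7d R4=0x92  N=1 Z=0
after  1: R0=0xd0 R1=0x94 R2=0xec R3=0x7d R4=0x26  N=0 Z=0
after  2: R0=0xd0 R1=0x94 R2=0xec R3=0x7d R4=0x00  N=0 Z=1
-- IRQ taken; context saved, return-PC = 3 --

SAVED = 0x00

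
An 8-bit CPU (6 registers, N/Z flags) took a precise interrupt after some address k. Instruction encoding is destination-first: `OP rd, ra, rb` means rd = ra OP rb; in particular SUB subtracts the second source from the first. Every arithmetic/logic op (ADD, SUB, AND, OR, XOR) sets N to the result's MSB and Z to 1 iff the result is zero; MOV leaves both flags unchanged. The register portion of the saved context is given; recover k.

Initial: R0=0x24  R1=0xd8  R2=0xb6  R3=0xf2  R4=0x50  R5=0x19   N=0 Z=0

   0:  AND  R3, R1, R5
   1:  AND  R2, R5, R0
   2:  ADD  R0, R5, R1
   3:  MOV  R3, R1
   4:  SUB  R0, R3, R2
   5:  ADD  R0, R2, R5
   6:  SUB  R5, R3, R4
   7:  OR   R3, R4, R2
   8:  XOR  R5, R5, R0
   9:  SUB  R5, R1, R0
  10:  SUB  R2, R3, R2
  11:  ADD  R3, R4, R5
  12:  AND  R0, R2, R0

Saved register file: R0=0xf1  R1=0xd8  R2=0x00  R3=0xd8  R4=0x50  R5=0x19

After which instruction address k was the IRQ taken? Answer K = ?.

K = 3

after  0: R0=0x24 R1=0xd8 R2=0xb6 R3=0x18 R4=0x50 R5=0x19  N=0 Z=0
after  1: R0=0x24 R1=0xd8 R2=0x00 R3=0x18 R4=0x50 R5=0x19  N=0 Z=1
after  2: R0=0xf1 R1=0xd8 R2=0x00 R3=0x18 R4=0x50 R5=0x19  N=1 Z=0
after  3: R0=0xf1 R1=0xd8 R2=0x00 R3=0xd8 R4=0x50 R5=0x19  N=1 Z=0
-- IRQ taken; context saved, return-PC = 4 --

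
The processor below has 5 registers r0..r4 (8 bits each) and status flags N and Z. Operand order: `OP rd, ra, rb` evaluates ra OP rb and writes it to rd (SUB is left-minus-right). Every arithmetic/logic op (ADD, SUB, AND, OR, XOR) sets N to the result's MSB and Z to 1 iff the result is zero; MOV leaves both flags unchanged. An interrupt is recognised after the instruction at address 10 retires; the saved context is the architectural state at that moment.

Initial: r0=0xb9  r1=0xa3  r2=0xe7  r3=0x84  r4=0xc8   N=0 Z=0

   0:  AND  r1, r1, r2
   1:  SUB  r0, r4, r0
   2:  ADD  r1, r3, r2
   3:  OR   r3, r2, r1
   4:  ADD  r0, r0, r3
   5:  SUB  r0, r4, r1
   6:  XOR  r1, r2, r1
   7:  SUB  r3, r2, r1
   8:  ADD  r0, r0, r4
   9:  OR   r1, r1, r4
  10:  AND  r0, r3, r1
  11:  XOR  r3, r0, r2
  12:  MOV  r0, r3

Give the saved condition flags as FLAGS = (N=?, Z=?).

FLAGS = (N=0, Z=0)

after  0: r0=0xb9 r1=0xa3 r2=0xe7 r3=0x84 r4=0xc8  N=1 Z=0
after  1: r0=0x0f r1=0xa3 r2=0xe7 r3=0x84 r4=0xc8  N=0 Z=0
after  2: r0=0x0f r1=0x6b r2=0xe7 r3=0x84 r4=0xc8  N=0 Z=0
after  3: r0=0x0f r1=0x6b r2=0xe7 r3=0xef r4=0xc8  N=1 Z=0
after  4: r0=0xfe r1=0x6b r2=0xe7 r3=0xef r4=0xc8  N=1 Z=0
after  5: r0=0x5d r1=0x6b r2=0xe7 r3=0xef r4=0xc8  N=0 Z=0
after  6: r0=0x5d r1=0x8c r2=0xe7 r3=0xef r4=0xc8  N=1 Z=0
after  7: r0=0x5d r1=0x8c r2=0xe7 r3=0x5b r4=0xc8  N=0 Z=0
after  8: r0=0x25 r1=0x8c r2=0xe7 r3=0x5b r4=0xc8  N=0 Z=0
after  9: r0=0x25 r1=0xcc r2=0xe7 r3=0x5b r4=0xc8  N=1 Z=0
after 10: r0=0x48 r1=0xcc r2=0xe7 r3=0x5b r4=0xc8  N=0 Z=0
-- IRQ taken; context saved, return-PC = 11 --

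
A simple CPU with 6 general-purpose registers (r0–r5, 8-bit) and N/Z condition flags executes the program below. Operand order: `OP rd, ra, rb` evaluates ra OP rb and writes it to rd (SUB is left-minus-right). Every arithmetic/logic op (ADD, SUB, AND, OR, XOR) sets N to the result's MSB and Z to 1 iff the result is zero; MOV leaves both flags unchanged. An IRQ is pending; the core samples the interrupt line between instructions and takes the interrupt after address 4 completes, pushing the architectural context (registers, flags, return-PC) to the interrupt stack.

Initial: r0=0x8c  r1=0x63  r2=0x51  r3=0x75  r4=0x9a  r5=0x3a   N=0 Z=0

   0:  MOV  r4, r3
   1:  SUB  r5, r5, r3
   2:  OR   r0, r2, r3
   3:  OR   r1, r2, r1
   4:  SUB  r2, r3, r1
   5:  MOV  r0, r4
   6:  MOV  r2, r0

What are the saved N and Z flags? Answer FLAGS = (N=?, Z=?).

after  0: r0=0x8c r1=0x63 r2=0x51 r3=0x75 r4=0x75 r5=0x3a  N=0 Z=0
after  1: r0=0x8c r1=0x63 r2=0x51 r3=0x75 r4=0x75 r5=0xc5  N=1 Z=0
after  2: r0=0x75 r1=0x63 r2=0x51 r3=0x75 r4=0x75 r5=0xc5  N=0 Z=0
after  3: r0=0x75 r1=0x73 r2=0x51 r3=0x75 r4=0x75 r5=0xc5  N=0 Z=0
after  4: r0=0x75 r1=0x73 r2=0x02 r3=0x75 r4=0x75 r5=0xc5  N=0 Z=0
-- IRQ taken; context saved, return-PC = 5 --

FLAGS = (N=0, Z=0)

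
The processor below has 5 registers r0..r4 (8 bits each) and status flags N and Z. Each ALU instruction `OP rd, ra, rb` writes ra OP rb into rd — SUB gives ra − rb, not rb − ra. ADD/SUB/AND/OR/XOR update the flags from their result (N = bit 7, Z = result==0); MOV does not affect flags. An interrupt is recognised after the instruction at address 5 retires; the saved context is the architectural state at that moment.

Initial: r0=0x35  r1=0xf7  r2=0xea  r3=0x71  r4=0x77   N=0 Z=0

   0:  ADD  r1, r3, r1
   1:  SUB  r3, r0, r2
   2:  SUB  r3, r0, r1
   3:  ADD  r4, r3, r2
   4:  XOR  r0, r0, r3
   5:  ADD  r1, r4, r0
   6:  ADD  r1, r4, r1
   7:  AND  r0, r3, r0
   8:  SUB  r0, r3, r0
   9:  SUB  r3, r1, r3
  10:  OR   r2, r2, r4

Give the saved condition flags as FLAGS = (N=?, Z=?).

after  0: r0=0x35 r1=0x68 r2=0xea r3=0x71 r4=0x77  N=0 Z=0
after  1: r0=0x35 r1=0x68 r2=0xea r3=0x4b r4=0x77  N=0 Z=0
after  2: r0=0x35 r1=0x68 r2=0xea r3=0xcd r4=0x77  N=1 Z=0
after  3: r0=0x35 r1=0x68 r2=0xea r3=0xcd r4=0xb7  N=1 Z=0
after  4: r0=0xf8 r1=0x68 r2=0xea r3=0xcd r4=0xb7  N=1 Z=0
after  5: r0=0xf8 r1=0xaf r2=0xea r3=0xcd r4=0xb7  N=1 Z=0
-- IRQ taken; context saved, return-PC = 6 --

FLAGS = (N=1, Z=0)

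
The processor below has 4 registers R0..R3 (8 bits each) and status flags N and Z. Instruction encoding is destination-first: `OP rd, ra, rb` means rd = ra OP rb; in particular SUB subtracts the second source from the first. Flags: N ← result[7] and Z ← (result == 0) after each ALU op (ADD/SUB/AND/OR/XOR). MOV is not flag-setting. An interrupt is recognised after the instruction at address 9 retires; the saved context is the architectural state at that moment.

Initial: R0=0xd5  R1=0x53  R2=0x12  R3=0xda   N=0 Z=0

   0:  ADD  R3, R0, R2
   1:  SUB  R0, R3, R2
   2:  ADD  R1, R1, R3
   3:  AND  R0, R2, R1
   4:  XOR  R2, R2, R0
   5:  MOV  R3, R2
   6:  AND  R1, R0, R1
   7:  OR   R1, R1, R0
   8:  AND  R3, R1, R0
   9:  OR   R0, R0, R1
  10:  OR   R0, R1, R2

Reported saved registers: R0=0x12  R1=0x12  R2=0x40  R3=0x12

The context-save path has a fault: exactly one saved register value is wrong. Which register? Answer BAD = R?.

BAD = R2

after  0: R0=0xd5 R1=0x53 R2=0x12 R3=0xe7  N=1 Z=0
after  1: R0=0xd5 R1=0x53 R2=0x12 R3=0xe7  N=1 Z=0
after  2: R0=0xd5 R1=0x3a R2=0x12 R3=0xe7  N=0 Z=0
after  3: R0=0x12 R1=0x3a R2=0x12 R3=0xe7  N=0 Z=0
after  4: R0=0x12 R1=0x3a R2=0x00 R3=0xe7  N=0 Z=1
after  5: R0=0x12 R1=0x3a R2=0x00 R3=0x00  N=0 Z=1
after  6: R0=0x12 R1=0x12 R2=0x00 R3=0x00  N=0 Z=0
after  7: R0=0x12 R1=0x12 R2=0x00 R3=0x00  N=0 Z=0
after  8: R0=0x12 R1=0x12 R2=0x00 R3=0x12  N=0 Z=0
after  9: R0=0x12 R1=0x12 R2=0x00 R3=0x12  N=0 Z=0
-- IRQ taken; context saved, return-PC = 10 --
mismatch: R2: reported 0x40 vs actual 0x00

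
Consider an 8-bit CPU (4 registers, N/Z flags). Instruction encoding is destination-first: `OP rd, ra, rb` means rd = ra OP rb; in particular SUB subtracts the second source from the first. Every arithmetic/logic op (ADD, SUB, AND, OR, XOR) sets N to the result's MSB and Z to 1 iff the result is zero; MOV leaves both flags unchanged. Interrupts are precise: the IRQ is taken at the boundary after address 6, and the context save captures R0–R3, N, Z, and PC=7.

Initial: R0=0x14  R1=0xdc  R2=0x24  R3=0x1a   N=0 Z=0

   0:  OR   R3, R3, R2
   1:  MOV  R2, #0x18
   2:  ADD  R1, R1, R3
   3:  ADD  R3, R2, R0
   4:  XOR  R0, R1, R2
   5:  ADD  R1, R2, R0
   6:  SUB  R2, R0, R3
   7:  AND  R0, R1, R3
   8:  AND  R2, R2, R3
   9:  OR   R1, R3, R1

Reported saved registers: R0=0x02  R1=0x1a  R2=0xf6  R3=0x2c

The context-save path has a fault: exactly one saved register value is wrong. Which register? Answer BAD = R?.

after  0: R0=0x14 R1=0xdc R2=0x24 R3=0x3e  N=0 Z=0
after  1: R0=0x14 R1=0xdc R2=0x18 R3=0x3e  N=0 Z=0
after  2: R0=0x14 R1=0x1a R2=0x18 R3=0x3e  N=0 Z=0
after  3: R0=0x14 R1=0x1a R2=0x18 R3=0x2c  N=0 Z=0
after  4: R0=0x02 R1=0x1a R2=0x18 R3=0x2c  N=0 Z=0
after  5: R0=0x02 R1=0x1a R2=0x18 R3=0x2c  N=0 Z=0
after  6: R0=0x02 R1=0x1a R2=0xd6 R3=0x2c  N=1 Z=0
-- IRQ taken; context saved, return-PC = 7 --
mismatch: R2: reported 0xf6 vs actual 0xd6

BAD = R2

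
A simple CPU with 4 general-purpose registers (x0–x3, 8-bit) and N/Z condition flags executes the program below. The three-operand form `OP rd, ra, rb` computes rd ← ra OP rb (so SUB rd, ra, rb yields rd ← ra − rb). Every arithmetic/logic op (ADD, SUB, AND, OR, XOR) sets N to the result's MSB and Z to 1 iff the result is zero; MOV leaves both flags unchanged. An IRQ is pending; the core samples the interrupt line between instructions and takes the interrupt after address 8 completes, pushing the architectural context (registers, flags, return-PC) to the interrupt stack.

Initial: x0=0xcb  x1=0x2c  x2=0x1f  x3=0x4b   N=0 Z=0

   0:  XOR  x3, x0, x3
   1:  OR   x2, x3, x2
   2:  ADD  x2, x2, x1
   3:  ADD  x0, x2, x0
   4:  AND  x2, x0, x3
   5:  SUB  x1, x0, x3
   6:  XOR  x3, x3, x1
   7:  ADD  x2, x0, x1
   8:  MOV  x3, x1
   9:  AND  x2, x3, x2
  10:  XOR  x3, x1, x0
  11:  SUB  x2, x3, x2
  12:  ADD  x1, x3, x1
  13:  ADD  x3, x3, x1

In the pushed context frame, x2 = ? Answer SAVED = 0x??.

after  0: x0=0xcb x1=0x2c x2=0x1f x3=0x80  N=1 Z=0
after  1: x0=0xcb x1=0x2c x2=0x9f x3=0x80  N=1 Z=0
after  2: x0=0xcb x1=0x2c x2=0xcb x3=0x80  N=1 Z=0
after  3: x0=0x96 x1=0x2c x2=0xcb x3=0x80  N=1 Z=0
after  4: x0=0x96 x1=0x2c x2=0x80 x3=0x80  N=1 Z=0
after  5: x0=0x96 x1=0x16 x2=0x80 x3=0x80  N=0 Z=0
after  6: x0=0x96 x1=0x16 x2=0x80 x3=0x96  N=1 Z=0
after  7: x0=0x96 x1=0x16 x2=0xac x3=0x96  N=1 Z=0
after  8: x0=0x96 x1=0x16 x2=0xac x3=0x16  N=1 Z=0
-- IRQ taken; context saved, return-PC = 9 --

SAVED = 0xac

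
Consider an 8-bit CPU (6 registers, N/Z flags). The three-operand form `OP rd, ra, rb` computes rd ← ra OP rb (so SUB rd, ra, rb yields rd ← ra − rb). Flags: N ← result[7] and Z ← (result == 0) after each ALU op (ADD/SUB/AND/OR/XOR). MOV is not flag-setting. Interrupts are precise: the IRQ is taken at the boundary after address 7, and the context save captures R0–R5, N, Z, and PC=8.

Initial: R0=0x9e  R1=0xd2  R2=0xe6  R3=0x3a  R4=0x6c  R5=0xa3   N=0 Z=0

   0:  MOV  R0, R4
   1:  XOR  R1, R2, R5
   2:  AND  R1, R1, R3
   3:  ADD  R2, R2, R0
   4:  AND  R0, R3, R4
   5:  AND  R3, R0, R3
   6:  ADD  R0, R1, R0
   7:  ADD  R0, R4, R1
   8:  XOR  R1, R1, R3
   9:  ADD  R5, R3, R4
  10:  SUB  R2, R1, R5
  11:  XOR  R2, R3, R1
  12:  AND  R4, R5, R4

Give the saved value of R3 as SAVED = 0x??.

SAVED = 0x28

after  0: R0=0x6c R1=0xd2 R2=0xe6 R3=0x3a R4=0x6c R5=0xa3  N=0 Z=0
after  1: R0=0x6c R1=0x45 R2=0xe6 R3=0x3a R4=0x6c R5=0xa3  N=0 Z=0
after  2: R0=0x6c R1=0x00 R2=0xe6 R3=0x3a R4=0x6c R5=0xa3  N=0 Z=1
after  3: R0=0x6c R1=0x00 R2=0x52 R3=0x3a R4=0x6c R5=0xa3  N=0 Z=0
after  4: R0=0x28 R1=0x00 R2=0x52 R3=0x3a R4=0x6c R5=0xa3  N=0 Z=0
after  5: R0=0x28 R1=0x00 R2=0x52 R3=0x28 R4=0x6c R5=0xa3  N=0 Z=0
after  6: R0=0x28 R1=0x00 R2=0x52 R3=0x28 R4=0x6c R5=0xa3  N=0 Z=0
after  7: R0=0x6c R1=0x00 R2=0x52 R3=0x28 R4=0x6c R5=0xa3  N=0 Z=0
-- IRQ taken; context saved, return-PC = 8 --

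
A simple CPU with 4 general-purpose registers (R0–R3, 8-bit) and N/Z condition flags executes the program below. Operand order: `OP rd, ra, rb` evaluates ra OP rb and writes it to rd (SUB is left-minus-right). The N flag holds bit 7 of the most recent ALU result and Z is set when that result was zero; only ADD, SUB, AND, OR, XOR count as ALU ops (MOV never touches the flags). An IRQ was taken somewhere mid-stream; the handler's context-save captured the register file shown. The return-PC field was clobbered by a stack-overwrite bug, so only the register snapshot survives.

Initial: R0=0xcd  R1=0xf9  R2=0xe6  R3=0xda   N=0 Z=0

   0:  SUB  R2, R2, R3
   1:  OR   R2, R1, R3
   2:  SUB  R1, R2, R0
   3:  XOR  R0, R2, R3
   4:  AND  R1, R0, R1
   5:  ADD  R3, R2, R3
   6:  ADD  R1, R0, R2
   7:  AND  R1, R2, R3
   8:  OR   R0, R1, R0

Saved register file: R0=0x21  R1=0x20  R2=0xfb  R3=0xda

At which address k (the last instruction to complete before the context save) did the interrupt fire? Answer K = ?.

after  0: R0=0xcd R1=0xf9 R2=0x0c R3=0xda  N=0 Z=0
after  1: R0=0xcd R1=0xf9 R2=0xfb R3=0xda  N=1 Z=0
after  2: R0=0xcd R1=0x2e R2=0xfb R3=0xda  N=0 Z=0
after  3: R0=0x21 R1=0x2e R2=0xfb R3=0xda  N=0 Z=0
after  4: R0=0x21 R1=0x20 R2=0xfb R3=0xda  N=0 Z=0
-- IRQ taken; context saved, return-PC = 5 --

K = 4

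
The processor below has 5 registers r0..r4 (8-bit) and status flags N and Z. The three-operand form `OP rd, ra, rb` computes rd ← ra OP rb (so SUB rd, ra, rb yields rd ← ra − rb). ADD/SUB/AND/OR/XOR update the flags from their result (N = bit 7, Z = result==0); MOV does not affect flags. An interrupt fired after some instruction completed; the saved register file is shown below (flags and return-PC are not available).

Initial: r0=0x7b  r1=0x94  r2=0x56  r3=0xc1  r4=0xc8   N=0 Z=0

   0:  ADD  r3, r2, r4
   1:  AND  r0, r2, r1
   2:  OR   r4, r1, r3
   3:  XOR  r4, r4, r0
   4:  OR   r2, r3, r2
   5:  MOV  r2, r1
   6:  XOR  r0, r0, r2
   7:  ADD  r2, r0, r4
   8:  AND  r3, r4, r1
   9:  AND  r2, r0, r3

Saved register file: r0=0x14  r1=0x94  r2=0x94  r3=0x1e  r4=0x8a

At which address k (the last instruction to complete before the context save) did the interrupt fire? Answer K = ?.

K = 5

after  0: r0=0x7b r1=0x94 r2=0x56 r3=0x1e r4=0xc8  N=0 Z=0
after  1: r0=0x14 r1=0x94 r2=0x56 r3=0x1e r4=0xc8  N=0 Z=0
after  2: r0=0x14 r1=0x94 r2=0x56 r3=0x1e r4=0x9e  N=1 Z=0
after  3: r0=0x14 r1=0x94 r2=0x56 r3=0x1e r4=0x8a  N=1 Z=0
after  4: r0=0x14 r1=0x94 r2=0x5e r3=0x1e r4=0x8a  N=0 Z=0
after  5: r0=0x14 r1=0x94 r2=0x94 r3=0x1e r4=0x8a  N=0 Z=0
-- IRQ taken; context saved, return-PC = 6 --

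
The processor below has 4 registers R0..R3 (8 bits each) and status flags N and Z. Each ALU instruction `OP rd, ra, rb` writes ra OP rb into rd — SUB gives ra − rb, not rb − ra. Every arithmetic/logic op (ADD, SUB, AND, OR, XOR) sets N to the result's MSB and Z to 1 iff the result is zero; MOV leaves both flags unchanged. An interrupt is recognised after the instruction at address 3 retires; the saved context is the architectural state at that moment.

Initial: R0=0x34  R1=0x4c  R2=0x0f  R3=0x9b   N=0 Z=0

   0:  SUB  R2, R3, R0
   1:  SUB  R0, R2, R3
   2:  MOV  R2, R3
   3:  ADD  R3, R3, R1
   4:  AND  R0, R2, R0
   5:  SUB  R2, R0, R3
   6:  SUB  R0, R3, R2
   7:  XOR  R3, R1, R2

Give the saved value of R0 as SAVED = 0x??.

after  0: R0=0x34 R1=0x4c R2=0x67 R3=0x9b  N=0 Z=0
after  1: R0=0xcc R1=0x4c R2=0x67 R3=0x9b  N=1 Z=0
after  2: R0=0xcc R1=0x4c R2=0x9b R3=0x9b  N=1 Z=0
after  3: R0=0xcc R1=0x4c R2=0x9b R3=0xe7  N=1 Z=0
-- IRQ taken; context saved, return-PC = 4 --

SAVED = 0xcc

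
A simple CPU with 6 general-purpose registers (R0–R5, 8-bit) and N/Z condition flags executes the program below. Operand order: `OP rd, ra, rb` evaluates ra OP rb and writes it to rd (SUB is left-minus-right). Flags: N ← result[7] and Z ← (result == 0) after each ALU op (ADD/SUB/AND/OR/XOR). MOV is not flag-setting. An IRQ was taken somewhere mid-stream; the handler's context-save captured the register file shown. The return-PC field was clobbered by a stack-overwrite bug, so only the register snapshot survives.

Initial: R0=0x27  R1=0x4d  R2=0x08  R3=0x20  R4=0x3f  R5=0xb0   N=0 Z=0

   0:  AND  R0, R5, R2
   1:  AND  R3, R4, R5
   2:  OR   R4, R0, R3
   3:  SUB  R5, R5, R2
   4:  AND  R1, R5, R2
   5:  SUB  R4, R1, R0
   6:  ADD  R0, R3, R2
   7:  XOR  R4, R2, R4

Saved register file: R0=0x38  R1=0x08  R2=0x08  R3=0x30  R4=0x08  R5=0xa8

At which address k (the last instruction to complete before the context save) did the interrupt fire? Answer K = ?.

K = 6

after  0: R0=0x00 R1=0x4d R2=0x08 R3=0x20 R4=0x3f R5=0xb0  N=0 Z=1
after  1: R0=0x00 R1=0x4d R2=0x08 R3=0x30 R4=0x3f R5=0xb0  N=0 Z=0
after  2: R0=0x00 R1=0x4d R2=0x08 R3=0x30 R4=0x30 R5=0xb0  N=0 Z=0
after  3: R0=0x00 R1=0x4d R2=0x08 R3=0x30 R4=0x30 R5=0xa8  N=1 Z=0
after  4: R0=0x00 R1=0x08 R2=0x08 R3=0x30 R4=0x30 R5=0xa8  N=0 Z=0
after  5: R0=0x00 R1=0x08 R2=0x08 R3=0x30 R4=0x08 R5=0xa8  N=0 Z=0
after  6: R0=0x38 R1=0x08 R2=0x08 R3=0x30 R4=0x08 R5=0xa8  N=0 Z=0
-- IRQ taken; context saved, return-PC = 7 --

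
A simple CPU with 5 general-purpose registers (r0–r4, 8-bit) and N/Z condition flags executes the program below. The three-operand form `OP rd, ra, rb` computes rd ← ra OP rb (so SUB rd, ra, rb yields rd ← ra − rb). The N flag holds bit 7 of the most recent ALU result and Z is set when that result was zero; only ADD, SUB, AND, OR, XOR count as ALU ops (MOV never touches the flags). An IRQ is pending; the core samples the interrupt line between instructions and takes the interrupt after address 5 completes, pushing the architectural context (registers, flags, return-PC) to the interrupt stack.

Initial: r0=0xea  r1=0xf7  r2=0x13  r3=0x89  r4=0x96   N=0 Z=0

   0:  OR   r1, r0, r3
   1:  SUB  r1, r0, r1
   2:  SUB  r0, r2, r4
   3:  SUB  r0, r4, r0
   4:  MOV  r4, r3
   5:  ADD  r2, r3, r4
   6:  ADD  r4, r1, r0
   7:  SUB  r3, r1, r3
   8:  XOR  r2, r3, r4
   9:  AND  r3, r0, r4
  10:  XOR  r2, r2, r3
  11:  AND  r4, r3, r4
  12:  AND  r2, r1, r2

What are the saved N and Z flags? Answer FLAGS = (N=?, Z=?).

FLAGS = (N=0, Z=0)

after  0: r0=0xea r1=0xeb r2=0x13 r3=0x89 r4=0x96  N=1 Z=0
after  1: r0=0xea r1=0xff r2=0x13 r3=0x89 r4=0x96  N=1 Z=0
after  2: r0=0x7d r1=0xff r2=0x13 r3=0x89 r4=0x96  N=0 Z=0
after  3: r0=0x19 r1=0xff r2=0x13 r3=0x89 r4=0x96  N=0 Z=0
after  4: r0=0x19 r1=0xff r2=0x13 r3=0x89 r4=0x89  N=0 Z=0
after  5: r0=0x19 r1=0xff r2=0x12 r3=0x89 r4=0x89  N=0 Z=0
-- IRQ taken; context saved, return-PC = 6 --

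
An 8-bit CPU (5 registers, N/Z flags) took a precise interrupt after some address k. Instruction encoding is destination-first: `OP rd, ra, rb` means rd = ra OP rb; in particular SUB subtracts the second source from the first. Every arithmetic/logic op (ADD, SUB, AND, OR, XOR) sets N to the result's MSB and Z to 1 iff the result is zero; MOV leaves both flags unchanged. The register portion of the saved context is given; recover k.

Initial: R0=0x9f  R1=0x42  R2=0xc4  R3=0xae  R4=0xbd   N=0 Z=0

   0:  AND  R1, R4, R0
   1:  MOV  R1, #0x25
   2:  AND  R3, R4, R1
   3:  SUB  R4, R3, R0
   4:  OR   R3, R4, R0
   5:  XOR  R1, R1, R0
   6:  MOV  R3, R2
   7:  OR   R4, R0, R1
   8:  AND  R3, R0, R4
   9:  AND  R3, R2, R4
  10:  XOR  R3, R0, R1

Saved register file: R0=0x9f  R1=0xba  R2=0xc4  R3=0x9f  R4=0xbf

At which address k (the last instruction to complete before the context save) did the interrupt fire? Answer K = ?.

after  0: R0=0x9f R1=0x9d R2=0xc4 R3=0xae R4=0xbd  N=1 Z=0
after  1: R0=0x9f R1=0x25 R2=0xc4 R3=0xae R4=0xbd  N=1 Z=0
after  2: R0=0x9f R1=0x25 R2=0xc4 R3=0x25 R4=0xbd  N=0 Z=0
after  3: R0=0x9f R1=0x25 R2=0xc4 R3=0x25 R4=0x86  N=1 Z=0
after  4: R0=0x9f R1=0x25 R2=0xc4 R3=0x9f R4=0x86  N=1 Z=0
after  5: R0=0x9f R1=0xba R2=0xc4 R3=0x9f R4=0x86  N=1 Z=0
after  6: R0=0x9f R1=0xba R2=0xc4 R3=0xc4 R4=0x86  N=1 Z=0
after  7: R0=0x9f R1=0xba R2=0xc4 R3=0xc4 R4=0xbf  N=1 Z=0
after  8: R0=0x9f R1=0xba R2=0xc4 R3=0x9f R4=0xbf  N=1 Z=0
-- IRQ taken; context saved, return-PC = 9 --

K = 8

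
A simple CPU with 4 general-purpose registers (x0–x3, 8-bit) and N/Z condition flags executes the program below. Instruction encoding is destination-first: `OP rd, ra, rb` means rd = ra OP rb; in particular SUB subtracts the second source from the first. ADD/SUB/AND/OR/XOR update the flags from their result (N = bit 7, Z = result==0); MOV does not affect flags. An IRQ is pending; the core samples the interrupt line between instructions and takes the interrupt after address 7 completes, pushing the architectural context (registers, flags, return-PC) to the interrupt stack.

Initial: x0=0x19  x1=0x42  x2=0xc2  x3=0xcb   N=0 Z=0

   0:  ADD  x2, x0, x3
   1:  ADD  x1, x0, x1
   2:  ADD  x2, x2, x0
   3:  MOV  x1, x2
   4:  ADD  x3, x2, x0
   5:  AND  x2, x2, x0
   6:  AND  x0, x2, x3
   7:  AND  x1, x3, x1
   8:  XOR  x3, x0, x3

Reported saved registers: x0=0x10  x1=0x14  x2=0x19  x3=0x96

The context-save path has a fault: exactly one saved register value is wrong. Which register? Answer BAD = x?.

BAD = x3

after  0: x0=0x19 x1=0x42 x2=0xe4 x3=0xcb  N=1 Z=0
after  1: x0=0x19 x1=0x5b x2=0xe4 x3=0xcb  N=0 Z=0
after  2: x0=0x19 x1=0x5b x2=0xfd x3=0xcb  N=1 Z=0
after  3: x0=0x19 x1=0xfd x2=0xfd x3=0xcb  N=1 Z=0
after  4: x0=0x19 x1=0xfd x2=0xfd x3=0x16  N=0 Z=0
after  5: x0=0x19 x1=0xfd x2=0x19 x3=0x16  N=0 Z=0
after  6: x0=0x10 x1=0xfd x2=0x19 x3=0x16  N=0 Z=0
after  7: x0=0x10 x1=0x14 x2=0x19 x3=0x16  N=0 Z=0
-- IRQ taken; context saved, return-PC = 8 --
mismatch: x3: reported 0x96 vs actual 0x16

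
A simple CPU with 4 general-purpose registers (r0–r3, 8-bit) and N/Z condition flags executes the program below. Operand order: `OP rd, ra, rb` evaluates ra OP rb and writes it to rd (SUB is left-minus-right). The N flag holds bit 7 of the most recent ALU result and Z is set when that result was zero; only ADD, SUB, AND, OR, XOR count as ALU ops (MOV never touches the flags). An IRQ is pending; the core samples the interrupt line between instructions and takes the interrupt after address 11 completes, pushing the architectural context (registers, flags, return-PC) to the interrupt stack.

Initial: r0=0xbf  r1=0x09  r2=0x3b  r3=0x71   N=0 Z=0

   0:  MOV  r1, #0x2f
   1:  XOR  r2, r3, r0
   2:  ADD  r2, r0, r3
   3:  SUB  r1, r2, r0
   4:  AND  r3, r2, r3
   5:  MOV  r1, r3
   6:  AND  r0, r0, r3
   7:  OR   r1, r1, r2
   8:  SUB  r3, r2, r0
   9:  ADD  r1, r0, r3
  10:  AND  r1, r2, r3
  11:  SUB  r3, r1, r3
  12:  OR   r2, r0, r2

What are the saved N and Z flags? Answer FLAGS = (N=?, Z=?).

FLAGS = (N=0, Z=1)

after  0: r0=0xbf r1=0x2f r2=0x3b r3=0x71  N=0 Z=0
after  1: r0=0xbf r1=0x2f r2=0xce r3=0x71  N=1 Z=0
after  2: r0=0xbf r1=0x2f r2=0x30 r3=0x71  N=0 Z=0
after  3: r0=0xbf r1=0x71 r2=0x30 r3=0x71  N=0 Z=0
after  4: r0=0xbf r1=0x71 r2=0x30 r3=0x30  N=0 Z=0
after  5: r0=0xbf r1=0x30 r2=0x30 r3=0x30  N=0 Z=0
after  6: r0=0x30 r1=0x30 r2=0x30 r3=0x30  N=0 Z=0
after  7: r0=0x30 r1=0x30 r2=0x30 r3=0x30  N=0 Z=0
after  8: r0=0x30 r1=0x30 r2=0x30 r3=0x00  N=0 Z=1
after  9: r0=0x30 r1=0x30 r2=0x30 r3=0x00  N=0 Z=0
after 10: r0=0x30 r1=0x00 r2=0x30 r3=0x00  N=0 Z=1
after 11: r0=0x30 r1=0x00 r2=0x30 r3=0x00  N=0 Z=1
-- IRQ taken; context saved, return-PC = 12 --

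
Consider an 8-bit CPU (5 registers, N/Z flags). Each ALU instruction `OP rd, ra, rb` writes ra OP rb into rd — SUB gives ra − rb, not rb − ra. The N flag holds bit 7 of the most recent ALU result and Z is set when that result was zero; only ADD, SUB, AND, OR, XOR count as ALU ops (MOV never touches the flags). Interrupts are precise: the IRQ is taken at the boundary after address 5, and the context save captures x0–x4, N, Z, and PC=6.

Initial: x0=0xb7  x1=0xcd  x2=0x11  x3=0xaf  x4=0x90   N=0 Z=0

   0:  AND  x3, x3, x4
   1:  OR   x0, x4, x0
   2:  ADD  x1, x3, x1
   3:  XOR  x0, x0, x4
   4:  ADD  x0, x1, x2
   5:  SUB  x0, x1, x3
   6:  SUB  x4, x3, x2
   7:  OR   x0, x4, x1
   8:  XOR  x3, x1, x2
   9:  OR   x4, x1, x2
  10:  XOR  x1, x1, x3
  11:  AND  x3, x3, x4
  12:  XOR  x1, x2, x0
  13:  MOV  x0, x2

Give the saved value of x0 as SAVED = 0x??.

after  0: x0=0xb7 x1=0xcd x2=0x11 x3=0x80 x4=0x90  N=1 Z=0
after  1: x0=0xb7 x1=0xcd x2=0x11 x3=0x80 x4=0x90  N=1 Z=0
after  2: x0=0xb7 x1=0x4d x2=0x11 x3=0x80 x4=0x90  N=0 Z=0
after  3: x0=0x27 x1=0x4d x2=0x11 x3=0x80 x4=0x90  N=0 Z=0
after  4: x0=0x5e x1=0x4d x2=0x11 x3=0x80 x4=0x90  N=0 Z=0
after  5: x0=0xcd x1=0x4d x2=0x11 x3=0x80 x4=0x90  N=1 Z=0
-- IRQ taken; context saved, return-PC = 6 --

SAVED = 0xcd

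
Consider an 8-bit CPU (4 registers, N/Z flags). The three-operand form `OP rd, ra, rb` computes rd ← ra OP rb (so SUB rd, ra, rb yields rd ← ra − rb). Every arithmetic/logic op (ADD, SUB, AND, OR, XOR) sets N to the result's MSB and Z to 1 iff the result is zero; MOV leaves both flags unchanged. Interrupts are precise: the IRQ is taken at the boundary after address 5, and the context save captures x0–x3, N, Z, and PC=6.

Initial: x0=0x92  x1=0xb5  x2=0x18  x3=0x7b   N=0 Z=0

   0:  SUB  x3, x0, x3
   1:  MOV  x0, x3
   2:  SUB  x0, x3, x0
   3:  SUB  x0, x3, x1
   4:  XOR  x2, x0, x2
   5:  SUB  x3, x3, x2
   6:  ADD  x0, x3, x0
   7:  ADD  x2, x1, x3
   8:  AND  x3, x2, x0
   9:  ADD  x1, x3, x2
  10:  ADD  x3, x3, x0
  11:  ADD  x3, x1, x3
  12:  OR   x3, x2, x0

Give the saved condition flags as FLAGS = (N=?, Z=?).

FLAGS = (N=1, Z=0)

after  0: x0=0x92 x1=0xb5 x2=0x18 x3=0x17  N=0 Z=0
after  1: x0=0x17 x1=0xb5 x2=0x18 x3=0x17  N=0 Z=0
after  2: x0=0x00 x1=0xb5 x2=0x18 x3=0x17  N=0 Z=1
after  3: x0=0x62 x1=0xb5 x2=0x18 x3=0x17  N=0 Z=0
after  4: x0=0x62 x1=0xb5 x2=0x7a x3=0x17  N=0 Z=0
after  5: x0=0x62 x1=0xb5 x2=0x7a x3=0x9d  N=1 Z=0
-- IRQ taken; context saved, return-PC = 6 --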